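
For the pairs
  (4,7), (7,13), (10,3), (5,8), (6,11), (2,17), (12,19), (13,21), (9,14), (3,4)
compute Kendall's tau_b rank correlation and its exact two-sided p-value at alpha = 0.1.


Step 1: Enumerate the 45 unordered pairs (i,j) with i<j and classify each by sign(x_j-x_i) * sign(y_j-y_i).
  (1,2):dx=+3,dy=+6->C; (1,3):dx=+6,dy=-4->D; (1,4):dx=+1,dy=+1->C; (1,5):dx=+2,dy=+4->C
  (1,6):dx=-2,dy=+10->D; (1,7):dx=+8,dy=+12->C; (1,8):dx=+9,dy=+14->C; (1,9):dx=+5,dy=+7->C
  (1,10):dx=-1,dy=-3->C; (2,3):dx=+3,dy=-10->D; (2,4):dx=-2,dy=-5->C; (2,5):dx=-1,dy=-2->C
  (2,6):dx=-5,dy=+4->D; (2,7):dx=+5,dy=+6->C; (2,8):dx=+6,dy=+8->C; (2,9):dx=+2,dy=+1->C
  (2,10):dx=-4,dy=-9->C; (3,4):dx=-5,dy=+5->D; (3,5):dx=-4,dy=+8->D; (3,6):dx=-8,dy=+14->D
  (3,7):dx=+2,dy=+16->C; (3,8):dx=+3,dy=+18->C; (3,9):dx=-1,dy=+11->D; (3,10):dx=-7,dy=+1->D
  (4,5):dx=+1,dy=+3->C; (4,6):dx=-3,dy=+9->D; (4,7):dx=+7,dy=+11->C; (4,8):dx=+8,dy=+13->C
  (4,9):dx=+4,dy=+6->C; (4,10):dx=-2,dy=-4->C; (5,6):dx=-4,dy=+6->D; (5,7):dx=+6,dy=+8->C
  (5,8):dx=+7,dy=+10->C; (5,9):dx=+3,dy=+3->C; (5,10):dx=-3,dy=-7->C; (6,7):dx=+10,dy=+2->C
  (6,8):dx=+11,dy=+4->C; (6,9):dx=+7,dy=-3->D; (6,10):dx=+1,dy=-13->D; (7,8):dx=+1,dy=+2->C
  (7,9):dx=-3,dy=-5->C; (7,10):dx=-9,dy=-15->C; (8,9):dx=-4,dy=-7->C; (8,10):dx=-10,dy=-17->C
  (9,10):dx=-6,dy=-10->C
Step 2: C = 32, D = 13, total pairs = 45.
Step 3: tau = (C - D)/(n(n-1)/2) = (32 - 13)/45 = 0.422222.
Step 4: Exact two-sided p-value (enumerate n! = 3628800 permutations of y under H0): p = 0.108313.
Step 5: alpha = 0.1. fail to reject H0.

tau_b = 0.4222 (C=32, D=13), p = 0.108313, fail to reject H0.


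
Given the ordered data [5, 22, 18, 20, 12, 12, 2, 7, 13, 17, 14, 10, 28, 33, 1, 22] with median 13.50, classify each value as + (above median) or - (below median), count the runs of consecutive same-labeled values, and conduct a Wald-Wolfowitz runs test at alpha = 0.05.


Step 1: Compute median = 13.50; label A = above, B = below.
Labels in order: BAAABBBBBAABAABA  (n_A = 8, n_B = 8)
Step 2: Count runs R = 8.
Step 3: Under H0 (random ordering), E[R] = 2*n_A*n_B/(n_A+n_B) + 1 = 2*8*8/16 + 1 = 9.0000.
        Var[R] = 2*n_A*n_B*(2*n_A*n_B - n_A - n_B) / ((n_A+n_B)^2 * (n_A+n_B-1)) = 14336/3840 = 3.7333.
        SD[R] = 1.9322.
Step 4: Continuity-corrected z = (R + 0.5 - E[R]) / SD[R] = (8 + 0.5 - 9.0000) / 1.9322 = -0.2588.
Step 5: Two-sided p-value via normal approximation = 2*(1 - Phi(|z|)) = 0.795809.
Step 6: alpha = 0.05. fail to reject H0.

R = 8, z = -0.2588, p = 0.795809, fail to reject H0.


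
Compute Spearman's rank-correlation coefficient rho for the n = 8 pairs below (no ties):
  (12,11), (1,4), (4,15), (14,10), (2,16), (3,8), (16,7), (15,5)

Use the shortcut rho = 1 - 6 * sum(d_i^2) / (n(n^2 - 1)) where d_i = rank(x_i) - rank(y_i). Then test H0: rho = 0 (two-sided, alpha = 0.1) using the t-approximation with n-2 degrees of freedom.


Step 1: Rank x and y separately (midranks; no ties here).
rank(x): 12->5, 1->1, 4->4, 14->6, 2->2, 3->3, 16->8, 15->7
rank(y): 11->6, 4->1, 15->7, 10->5, 16->8, 8->4, 7->3, 5->2
Step 2: d_i = R_x(i) - R_y(i); compute d_i^2.
  (5-6)^2=1, (1-1)^2=0, (4-7)^2=9, (6-5)^2=1, (2-8)^2=36, (3-4)^2=1, (8-3)^2=25, (7-2)^2=25
sum(d^2) = 98.
Step 3: rho = 1 - 6*98 / (8*(8^2 - 1)) = 1 - 588/504 = -0.166667.
Step 4: Under H0, t = rho * sqrt((n-2)/(1-rho^2)) = -0.4140 ~ t(6).
Step 5: Two-sided p-value from the t-distribution with 6 df = 0.693239.
Step 6: alpha = 0.1. fail to reject H0.

rho = -0.1667, p = 0.693239, fail to reject H0 at alpha = 0.1.


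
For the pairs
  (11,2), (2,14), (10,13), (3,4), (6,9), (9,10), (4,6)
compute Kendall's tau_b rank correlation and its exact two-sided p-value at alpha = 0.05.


Step 1: Enumerate the 21 unordered pairs (i,j) with i<j and classify each by sign(x_j-x_i) * sign(y_j-y_i).
  (1,2):dx=-9,dy=+12->D; (1,3):dx=-1,dy=+11->D; (1,4):dx=-8,dy=+2->D; (1,5):dx=-5,dy=+7->D
  (1,6):dx=-2,dy=+8->D; (1,7):dx=-7,dy=+4->D; (2,3):dx=+8,dy=-1->D; (2,4):dx=+1,dy=-10->D
  (2,5):dx=+4,dy=-5->D; (2,6):dx=+7,dy=-4->D; (2,7):dx=+2,dy=-8->D; (3,4):dx=-7,dy=-9->C
  (3,5):dx=-4,dy=-4->C; (3,6):dx=-1,dy=-3->C; (3,7):dx=-6,dy=-7->C; (4,5):dx=+3,dy=+5->C
  (4,6):dx=+6,dy=+6->C; (4,7):dx=+1,dy=+2->C; (5,6):dx=+3,dy=+1->C; (5,7):dx=-2,dy=-3->C
  (6,7):dx=-5,dy=-4->C
Step 2: C = 10, D = 11, total pairs = 21.
Step 3: tau = (C - D)/(n(n-1)/2) = (10 - 11)/21 = -0.047619.
Step 4: Exact two-sided p-value (enumerate n! = 5040 permutations of y under H0): p = 1.000000.
Step 5: alpha = 0.05. fail to reject H0.

tau_b = -0.0476 (C=10, D=11), p = 1.000000, fail to reject H0.


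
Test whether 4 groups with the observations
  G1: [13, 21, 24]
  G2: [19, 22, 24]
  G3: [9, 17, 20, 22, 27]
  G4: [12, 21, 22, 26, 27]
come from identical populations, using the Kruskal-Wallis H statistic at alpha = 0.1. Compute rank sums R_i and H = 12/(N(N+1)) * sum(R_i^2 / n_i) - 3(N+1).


Step 1: Combine all N = 16 observations and assign midranks.
sorted (value, group, rank): (9,G3,1), (12,G4,2), (13,G1,3), (17,G3,4), (19,G2,5), (20,G3,6), (21,G1,7.5), (21,G4,7.5), (22,G2,10), (22,G3,10), (22,G4,10), (24,G1,12.5), (24,G2,12.5), (26,G4,14), (27,G3,15.5), (27,G4,15.5)
Step 2: Sum ranks within each group.
R_1 = 23 (n_1 = 3)
R_2 = 27.5 (n_2 = 3)
R_3 = 36.5 (n_3 = 5)
R_4 = 49 (n_4 = 5)
Step 3: H = 12/(N(N+1)) * sum(R_i^2/n_i) - 3(N+1)
     = 12/(16*17) * (23^2/3 + 27.5^2/3 + 36.5^2/5 + 49^2/5) - 3*17
     = 0.044118 * 1175.07 - 51
     = 0.841176.
Step 4: Ties present; correction factor C = 1 - 42/(16^3 - 16) = 0.989706. Corrected H = 0.841176 / 0.989706 = 0.849926.
Step 5: Under H0, H ~ chi^2(3); p-value = 0.837492.
Step 6: alpha = 0.1. fail to reject H0.

H = 0.8499, df = 3, p = 0.837492, fail to reject H0.


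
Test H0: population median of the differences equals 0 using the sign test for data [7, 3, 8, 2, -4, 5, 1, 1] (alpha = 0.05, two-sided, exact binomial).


Step 1: Discard zero differences. Original n = 8; n_eff = number of nonzero differences = 8.
Nonzero differences (with sign): +7, +3, +8, +2, -4, +5, +1, +1
Step 2: Count signs: positive = 7, negative = 1.
Step 3: Under H0: P(positive) = 0.5, so the number of positives S ~ Bin(8, 0.5).
Step 4: Two-sided exact p-value = sum of Bin(8,0.5) probabilities at or below the observed probability = 0.070312.
Step 5: alpha = 0.05. fail to reject H0.

n_eff = 8, pos = 7, neg = 1, p = 0.070312, fail to reject H0.


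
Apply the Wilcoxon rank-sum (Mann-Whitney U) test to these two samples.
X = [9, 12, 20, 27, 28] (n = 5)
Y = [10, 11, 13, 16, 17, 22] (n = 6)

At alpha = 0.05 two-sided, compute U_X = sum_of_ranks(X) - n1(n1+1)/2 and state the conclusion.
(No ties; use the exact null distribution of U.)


Step 1: Combine and sort all 11 observations; assign midranks.
sorted (value, group): (9,X), (10,Y), (11,Y), (12,X), (13,Y), (16,Y), (17,Y), (20,X), (22,Y), (27,X), (28,X)
ranks: 9->1, 10->2, 11->3, 12->4, 13->5, 16->6, 17->7, 20->8, 22->9, 27->10, 28->11
Step 2: Rank sum for X: R1 = 1 + 4 + 8 + 10 + 11 = 34.
Step 3: U_X = R1 - n1(n1+1)/2 = 34 - 5*6/2 = 34 - 15 = 19.
       U_Y = n1*n2 - U_X = 30 - 19 = 11.
Step 4: No ties, so the exact null distribution of U (based on enumerating the C(11,5) = 462 equally likely rank assignments) gives the two-sided p-value.
Step 5: p-value = 0.536797; compare to alpha = 0.05. fail to reject H0.

U_X = 19, p = 0.536797, fail to reject H0 at alpha = 0.05.


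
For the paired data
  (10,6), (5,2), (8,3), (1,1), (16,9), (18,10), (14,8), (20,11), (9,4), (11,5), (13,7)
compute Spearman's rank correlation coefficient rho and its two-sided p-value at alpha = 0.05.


Step 1: Rank x and y separately (midranks; no ties here).
rank(x): 10->5, 5->2, 8->3, 1->1, 16->9, 18->10, 14->8, 20->11, 9->4, 11->6, 13->7
rank(y): 6->6, 2->2, 3->3, 1->1, 9->9, 10->10, 8->8, 11->11, 4->4, 5->5, 7->7
Step 2: d_i = R_x(i) - R_y(i); compute d_i^2.
  (5-6)^2=1, (2-2)^2=0, (3-3)^2=0, (1-1)^2=0, (9-9)^2=0, (10-10)^2=0, (8-8)^2=0, (11-11)^2=0, (4-4)^2=0, (6-5)^2=1, (7-7)^2=0
sum(d^2) = 2.
Step 3: rho = 1 - 6*2 / (11*(11^2 - 1)) = 1 - 12/1320 = 0.990909.
Step 4: Under H0, t = rho * sqrt((n-2)/(1-rho^2)) = 22.0966 ~ t(9).
Step 5: Two-sided p-value from the t-distribution with 9 df = 0.000000.
Step 6: alpha = 0.05. reject H0.

rho = 0.9909, p = 0.000000, reject H0 at alpha = 0.05.


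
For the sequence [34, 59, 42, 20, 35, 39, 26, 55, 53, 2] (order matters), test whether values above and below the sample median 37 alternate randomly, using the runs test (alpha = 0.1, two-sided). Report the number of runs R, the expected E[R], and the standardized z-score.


Step 1: Compute median = 37; label A = above, B = below.
Labels in order: BAABBABAAB  (n_A = 5, n_B = 5)
Step 2: Count runs R = 7.
Step 3: Under H0 (random ordering), E[R] = 2*n_A*n_B/(n_A+n_B) + 1 = 2*5*5/10 + 1 = 6.0000.
        Var[R] = 2*n_A*n_B*(2*n_A*n_B - n_A - n_B) / ((n_A+n_B)^2 * (n_A+n_B-1)) = 2000/900 = 2.2222.
        SD[R] = 1.4907.
Step 4: Continuity-corrected z = (R - 0.5 - E[R]) / SD[R] = (7 - 0.5 - 6.0000) / 1.4907 = 0.3354.
Step 5: Two-sided p-value via normal approximation = 2*(1 - Phi(|z|)) = 0.737316.
Step 6: alpha = 0.1. fail to reject H0.

R = 7, z = 0.3354, p = 0.737316, fail to reject H0.


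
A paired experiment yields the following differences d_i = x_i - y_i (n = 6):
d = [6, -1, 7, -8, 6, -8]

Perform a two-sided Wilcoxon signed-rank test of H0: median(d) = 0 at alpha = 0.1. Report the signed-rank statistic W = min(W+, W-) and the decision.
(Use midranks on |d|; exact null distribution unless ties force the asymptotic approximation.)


Step 1: Drop any zero differences (none here) and take |d_i|.
|d| = [6, 1, 7, 8, 6, 8]
Step 2: Midrank |d_i| (ties get averaged ranks).
ranks: |6|->2.5, |1|->1, |7|->4, |8|->5.5, |6|->2.5, |8|->5.5
Step 3: Attach original signs; sum ranks with positive sign and with negative sign.
W+ = 2.5 + 4 + 2.5 = 9
W- = 1 + 5.5 + 5.5 = 12
(Check: W+ + W- = 21 should equal n(n+1)/2 = 21.)
Step 4: Test statistic W = min(W+, W-) = 9.
Step 5: Ties in |d|, so use the tie-corrected normal approximation.
        E[W] = n(n+1)/4 = 6*7/4 = 10.5.
        Tie groups: |d|=6 (t=2), |d|=8 (t=2); sum(t^3 - t) = 12.
        Var[W] = n(n+1)(2n+1)/24 - sum(t^3-t)/48 = 546/24 - 12/48 = 22.5.
        z = (W - E[W]) / sqrt(Var[W]) = (9 - 10.5) / 4.7434 = -0.3162.
        Two-sided p = 2*Phi(z) = 0.751830.
Step 6: alpha = 0.1. fail to reject H0.

W+ = 9, W- = 12, W = min = 9, p = 0.751830, fail to reject H0.


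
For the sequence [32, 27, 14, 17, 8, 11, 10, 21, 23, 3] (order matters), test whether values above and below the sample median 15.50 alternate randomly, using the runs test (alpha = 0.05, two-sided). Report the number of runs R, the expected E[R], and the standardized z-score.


Step 1: Compute median = 15.50; label A = above, B = below.
Labels in order: AABABBBAAB  (n_A = 5, n_B = 5)
Step 2: Count runs R = 6.
Step 3: Under H0 (random ordering), E[R] = 2*n_A*n_B/(n_A+n_B) + 1 = 2*5*5/10 + 1 = 6.0000.
        Var[R] = 2*n_A*n_B*(2*n_A*n_B - n_A - n_B) / ((n_A+n_B)^2 * (n_A+n_B-1)) = 2000/900 = 2.2222.
        SD[R] = 1.4907.
Step 4: R = E[R], so z = 0 with no continuity correction.
Step 5: Two-sided p-value via normal approximation = 2*(1 - Phi(|z|)) = 1.000000.
Step 6: alpha = 0.05. fail to reject H0.

R = 6, z = 0.0000, p = 1.000000, fail to reject H0.


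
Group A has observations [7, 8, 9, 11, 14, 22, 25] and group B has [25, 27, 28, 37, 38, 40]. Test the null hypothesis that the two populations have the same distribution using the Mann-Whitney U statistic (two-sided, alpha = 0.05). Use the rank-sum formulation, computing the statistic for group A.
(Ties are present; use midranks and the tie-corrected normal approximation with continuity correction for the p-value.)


Step 1: Combine and sort all 13 observations; assign midranks.
sorted (value, group): (7,X), (8,X), (9,X), (11,X), (14,X), (22,X), (25,X), (25,Y), (27,Y), (28,Y), (37,Y), (38,Y), (40,Y)
ranks: 7->1, 8->2, 9->3, 11->4, 14->5, 22->6, 25->7.5, 25->7.5, 27->9, 28->10, 37->11, 38->12, 40->13
Step 2: Rank sum for X: R1 = 1 + 2 + 3 + 4 + 5 + 6 + 7.5 = 28.5.
Step 3: U_X = R1 - n1(n1+1)/2 = 28.5 - 7*8/2 = 28.5 - 28 = 0.5.
       U_Y = n1*n2 - U_X = 42 - 0.5 = 41.5.
Step 4: Ties are present, so use the tie-corrected normal approximation (with continuity correction) for the p-value.
Step 5: p-value = 0.004222; compare to alpha = 0.05. reject H0.

U_X = 0.5, p = 0.004222, reject H0 at alpha = 0.05.


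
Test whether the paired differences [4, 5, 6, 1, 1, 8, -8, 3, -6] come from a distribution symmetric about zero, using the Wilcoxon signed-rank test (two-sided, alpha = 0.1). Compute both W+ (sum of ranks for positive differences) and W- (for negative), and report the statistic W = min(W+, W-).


Step 1: Drop any zero differences (none here) and take |d_i|.
|d| = [4, 5, 6, 1, 1, 8, 8, 3, 6]
Step 2: Midrank |d_i| (ties get averaged ranks).
ranks: |4|->4, |5|->5, |6|->6.5, |1|->1.5, |1|->1.5, |8|->8.5, |8|->8.5, |3|->3, |6|->6.5
Step 3: Attach original signs; sum ranks with positive sign and with negative sign.
W+ = 4 + 5 + 6.5 + 1.5 + 1.5 + 8.5 + 3 = 30
W- = 8.5 + 6.5 = 15
(Check: W+ + W- = 45 should equal n(n+1)/2 = 45.)
Step 4: Test statistic W = min(W+, W-) = 15.
Step 5: Ties in |d|, so use the tie-corrected normal approximation.
        E[W] = n(n+1)/4 = 9*10/4 = 22.5.
        Tie groups: |d|=1 (t=2), |d|=6 (t=2), |d|=8 (t=2); sum(t^3 - t) = 18.
        Var[W] = n(n+1)(2n+1)/24 - sum(t^3-t)/48 = 1710/24 - 18/48 = 70.875.
        z = (W - E[W]) / sqrt(Var[W]) = (15 - 22.5) / 8.4187 = -0.8909.
        Two-sided p = 2*Phi(z) = 0.372998.
Step 6: alpha = 0.1. fail to reject H0.

W+ = 30, W- = 15, W = min = 15, p = 0.372998, fail to reject H0.


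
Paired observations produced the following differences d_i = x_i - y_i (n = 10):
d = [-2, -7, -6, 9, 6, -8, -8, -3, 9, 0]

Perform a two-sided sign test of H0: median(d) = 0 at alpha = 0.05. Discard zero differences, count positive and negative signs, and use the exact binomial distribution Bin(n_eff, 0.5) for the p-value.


Step 1: Discard zero differences. Original n = 10; n_eff = number of nonzero differences = 9.
Nonzero differences (with sign): -2, -7, -6, +9, +6, -8, -8, -3, +9
Step 2: Count signs: positive = 3, negative = 6.
Step 3: Under H0: P(positive) = 0.5, so the number of positives S ~ Bin(9, 0.5).
Step 4: Two-sided exact p-value = sum of Bin(9,0.5) probabilities at or below the observed probability = 0.507812.
Step 5: alpha = 0.05. fail to reject H0.

n_eff = 9, pos = 3, neg = 6, p = 0.507812, fail to reject H0.


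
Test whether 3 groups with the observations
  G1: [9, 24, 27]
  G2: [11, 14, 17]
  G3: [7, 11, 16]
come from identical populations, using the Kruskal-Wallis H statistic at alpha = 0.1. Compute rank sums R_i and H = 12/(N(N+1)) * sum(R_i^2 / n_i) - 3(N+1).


Step 1: Combine all N = 9 observations and assign midranks.
sorted (value, group, rank): (7,G3,1), (9,G1,2), (11,G2,3.5), (11,G3,3.5), (14,G2,5), (16,G3,6), (17,G2,7), (24,G1,8), (27,G1,9)
Step 2: Sum ranks within each group.
R_1 = 19 (n_1 = 3)
R_2 = 15.5 (n_2 = 3)
R_3 = 10.5 (n_3 = 3)
Step 3: H = 12/(N(N+1)) * sum(R_i^2/n_i) - 3(N+1)
     = 12/(9*10) * (19^2/3 + 15.5^2/3 + 10.5^2/3) - 3*10
     = 0.133333 * 237.167 - 30
     = 1.622222.
Step 4: Ties present; correction factor C = 1 - 6/(9^3 - 9) = 0.991667. Corrected H = 1.622222 / 0.991667 = 1.635854.
Step 5: Under H0, H ~ chi^2(2); p-value = 0.441346.
Step 6: alpha = 0.1. fail to reject H0.

H = 1.6359, df = 2, p = 0.441346, fail to reject H0.


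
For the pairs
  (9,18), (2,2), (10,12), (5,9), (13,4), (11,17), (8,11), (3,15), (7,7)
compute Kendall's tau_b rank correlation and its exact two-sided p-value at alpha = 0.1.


Step 1: Enumerate the 36 unordered pairs (i,j) with i<j and classify each by sign(x_j-x_i) * sign(y_j-y_i).
  (1,2):dx=-7,dy=-16->C; (1,3):dx=+1,dy=-6->D; (1,4):dx=-4,dy=-9->C; (1,5):dx=+4,dy=-14->D
  (1,6):dx=+2,dy=-1->D; (1,7):dx=-1,dy=-7->C; (1,8):dx=-6,dy=-3->C; (1,9):dx=-2,dy=-11->C
  (2,3):dx=+8,dy=+10->C; (2,4):dx=+3,dy=+7->C; (2,5):dx=+11,dy=+2->C; (2,6):dx=+9,dy=+15->C
  (2,7):dx=+6,dy=+9->C; (2,8):dx=+1,dy=+13->C; (2,9):dx=+5,dy=+5->C; (3,4):dx=-5,dy=-3->C
  (3,5):dx=+3,dy=-8->D; (3,6):dx=+1,dy=+5->C; (3,7):dx=-2,dy=-1->C; (3,8):dx=-7,dy=+3->D
  (3,9):dx=-3,dy=-5->C; (4,5):dx=+8,dy=-5->D; (4,6):dx=+6,dy=+8->C; (4,7):dx=+3,dy=+2->C
  (4,8):dx=-2,dy=+6->D; (4,9):dx=+2,dy=-2->D; (5,6):dx=-2,dy=+13->D; (5,7):dx=-5,dy=+7->D
  (5,8):dx=-10,dy=+11->D; (5,9):dx=-6,dy=+3->D; (6,7):dx=-3,dy=-6->C; (6,8):dx=-8,dy=-2->C
  (6,9):dx=-4,dy=-10->C; (7,8):dx=-5,dy=+4->D; (7,9):dx=-1,dy=-4->C; (8,9):dx=+4,dy=-8->D
Step 2: C = 22, D = 14, total pairs = 36.
Step 3: tau = (C - D)/(n(n-1)/2) = (22 - 14)/36 = 0.222222.
Step 4: Exact two-sided p-value (enumerate n! = 362880 permutations of y under H0): p = 0.476709.
Step 5: alpha = 0.1. fail to reject H0.

tau_b = 0.2222 (C=22, D=14), p = 0.476709, fail to reject H0.


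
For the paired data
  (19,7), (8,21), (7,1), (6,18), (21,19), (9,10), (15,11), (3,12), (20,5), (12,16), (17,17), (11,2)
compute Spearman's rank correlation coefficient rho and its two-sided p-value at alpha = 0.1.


Step 1: Rank x and y separately (midranks; no ties here).
rank(x): 19->10, 8->4, 7->3, 6->2, 21->12, 9->5, 15->8, 3->1, 20->11, 12->7, 17->9, 11->6
rank(y): 7->4, 21->12, 1->1, 18->10, 19->11, 10->5, 11->6, 12->7, 5->3, 16->8, 17->9, 2->2
Step 2: d_i = R_x(i) - R_y(i); compute d_i^2.
  (10-4)^2=36, (4-12)^2=64, (3-1)^2=4, (2-10)^2=64, (12-11)^2=1, (5-5)^2=0, (8-6)^2=4, (1-7)^2=36, (11-3)^2=64, (7-8)^2=1, (9-9)^2=0, (6-2)^2=16
sum(d^2) = 290.
Step 3: rho = 1 - 6*290 / (12*(12^2 - 1)) = 1 - 1740/1716 = -0.013986.
Step 4: Under H0, t = rho * sqrt((n-2)/(1-rho^2)) = -0.0442 ~ t(10).
Step 5: Two-sided p-value from the t-distribution with 10 df = 0.965590.
Step 6: alpha = 0.1. fail to reject H0.

rho = -0.0140, p = 0.965590, fail to reject H0 at alpha = 0.1.


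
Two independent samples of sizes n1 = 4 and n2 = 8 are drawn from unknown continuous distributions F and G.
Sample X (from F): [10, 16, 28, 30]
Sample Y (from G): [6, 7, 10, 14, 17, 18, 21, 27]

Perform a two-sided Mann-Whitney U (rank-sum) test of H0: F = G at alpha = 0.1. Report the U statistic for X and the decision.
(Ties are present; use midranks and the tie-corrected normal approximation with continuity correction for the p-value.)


Step 1: Combine and sort all 12 observations; assign midranks.
sorted (value, group): (6,Y), (7,Y), (10,X), (10,Y), (14,Y), (16,X), (17,Y), (18,Y), (21,Y), (27,Y), (28,X), (30,X)
ranks: 6->1, 7->2, 10->3.5, 10->3.5, 14->5, 16->6, 17->7, 18->8, 21->9, 27->10, 28->11, 30->12
Step 2: Rank sum for X: R1 = 3.5 + 6 + 11 + 12 = 32.5.
Step 3: U_X = R1 - n1(n1+1)/2 = 32.5 - 4*5/2 = 32.5 - 10 = 22.5.
       U_Y = n1*n2 - U_X = 32 - 22.5 = 9.5.
Step 4: Ties are present, so use the tie-corrected normal approximation (with continuity correction) for the p-value.
Step 5: p-value = 0.307332; compare to alpha = 0.1. fail to reject H0.

U_X = 22.5, p = 0.307332, fail to reject H0 at alpha = 0.1.


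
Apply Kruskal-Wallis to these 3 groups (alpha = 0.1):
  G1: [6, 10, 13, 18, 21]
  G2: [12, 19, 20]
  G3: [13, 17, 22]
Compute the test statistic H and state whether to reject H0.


Step 1: Combine all N = 11 observations and assign midranks.
sorted (value, group, rank): (6,G1,1), (10,G1,2), (12,G2,3), (13,G1,4.5), (13,G3,4.5), (17,G3,6), (18,G1,7), (19,G2,8), (20,G2,9), (21,G1,10), (22,G3,11)
Step 2: Sum ranks within each group.
R_1 = 24.5 (n_1 = 5)
R_2 = 20 (n_2 = 3)
R_3 = 21.5 (n_3 = 3)
Step 3: H = 12/(N(N+1)) * sum(R_i^2/n_i) - 3(N+1)
     = 12/(11*12) * (24.5^2/5 + 20^2/3 + 21.5^2/3) - 3*12
     = 0.090909 * 407.467 - 36
     = 1.042424.
Step 4: Ties present; correction factor C = 1 - 6/(11^3 - 11) = 0.995455. Corrected H = 1.042424 / 0.995455 = 1.047184.
Step 5: Under H0, H ~ chi^2(2); p-value = 0.592389.
Step 6: alpha = 0.1. fail to reject H0.

H = 1.0472, df = 2, p = 0.592389, fail to reject H0.


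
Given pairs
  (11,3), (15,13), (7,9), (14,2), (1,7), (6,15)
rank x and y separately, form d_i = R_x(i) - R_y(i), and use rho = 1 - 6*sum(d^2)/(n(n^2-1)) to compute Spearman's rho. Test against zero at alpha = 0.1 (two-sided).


Step 1: Rank x and y separately (midranks; no ties here).
rank(x): 11->4, 15->6, 7->3, 14->5, 1->1, 6->2
rank(y): 3->2, 13->5, 9->4, 2->1, 7->3, 15->6
Step 2: d_i = R_x(i) - R_y(i); compute d_i^2.
  (4-2)^2=4, (6-5)^2=1, (3-4)^2=1, (5-1)^2=16, (1-3)^2=4, (2-6)^2=16
sum(d^2) = 42.
Step 3: rho = 1 - 6*42 / (6*(6^2 - 1)) = 1 - 252/210 = -0.200000.
Step 4: Under H0, t = rho * sqrt((n-2)/(1-rho^2)) = -0.4082 ~ t(4).
Step 5: Two-sided p-value from the t-distribution with 4 df = 0.704000.
Step 6: alpha = 0.1. fail to reject H0.

rho = -0.2000, p = 0.704000, fail to reject H0 at alpha = 0.1.


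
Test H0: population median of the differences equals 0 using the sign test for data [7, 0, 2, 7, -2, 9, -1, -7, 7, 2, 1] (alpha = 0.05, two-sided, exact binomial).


Step 1: Discard zero differences. Original n = 11; n_eff = number of nonzero differences = 10.
Nonzero differences (with sign): +7, +2, +7, -2, +9, -1, -7, +7, +2, +1
Step 2: Count signs: positive = 7, negative = 3.
Step 3: Under H0: P(positive) = 0.5, so the number of positives S ~ Bin(10, 0.5).
Step 4: Two-sided exact p-value = sum of Bin(10,0.5) probabilities at or below the observed probability = 0.343750.
Step 5: alpha = 0.05. fail to reject H0.

n_eff = 10, pos = 7, neg = 3, p = 0.343750, fail to reject H0.


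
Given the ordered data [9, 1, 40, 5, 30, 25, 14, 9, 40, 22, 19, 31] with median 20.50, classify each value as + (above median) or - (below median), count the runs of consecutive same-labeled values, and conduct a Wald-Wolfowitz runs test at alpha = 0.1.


Step 1: Compute median = 20.50; label A = above, B = below.
Labels in order: BBABAABBAABA  (n_A = 6, n_B = 6)
Step 2: Count runs R = 8.
Step 3: Under H0 (random ordering), E[R] = 2*n_A*n_B/(n_A+n_B) + 1 = 2*6*6/12 + 1 = 7.0000.
        Var[R] = 2*n_A*n_B*(2*n_A*n_B - n_A - n_B) / ((n_A+n_B)^2 * (n_A+n_B-1)) = 4320/1584 = 2.7273.
        SD[R] = 1.6514.
Step 4: Continuity-corrected z = (R - 0.5 - E[R]) / SD[R] = (8 - 0.5 - 7.0000) / 1.6514 = 0.3028.
Step 5: Two-sided p-value via normal approximation = 2*(1 - Phi(|z|)) = 0.762069.
Step 6: alpha = 0.1. fail to reject H0.

R = 8, z = 0.3028, p = 0.762069, fail to reject H0.


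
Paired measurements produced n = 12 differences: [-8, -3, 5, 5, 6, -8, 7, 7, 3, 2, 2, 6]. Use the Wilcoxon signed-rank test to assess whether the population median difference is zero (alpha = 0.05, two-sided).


Step 1: Drop any zero differences (none here) and take |d_i|.
|d| = [8, 3, 5, 5, 6, 8, 7, 7, 3, 2, 2, 6]
Step 2: Midrank |d_i| (ties get averaged ranks).
ranks: |8|->11.5, |3|->3.5, |5|->5.5, |5|->5.5, |6|->7.5, |8|->11.5, |7|->9.5, |7|->9.5, |3|->3.5, |2|->1.5, |2|->1.5, |6|->7.5
Step 3: Attach original signs; sum ranks with positive sign and with negative sign.
W+ = 5.5 + 5.5 + 7.5 + 9.5 + 9.5 + 3.5 + 1.5 + 1.5 + 7.5 = 51.5
W- = 11.5 + 3.5 + 11.5 = 26.5
(Check: W+ + W- = 78 should equal n(n+1)/2 = 78.)
Step 4: Test statistic W = min(W+, W-) = 26.5.
Step 5: Ties in |d|, so use the tie-corrected normal approximation.
        E[W] = n(n+1)/4 = 12*13/4 = 39.
        Tie groups: |d|=2 (t=2), |d|=3 (t=2), |d|=5 (t=2), |d|=6 (t=2), |d|=7 (t=2), |d|=8 (t=2); sum(t^3 - t) = 36.
        Var[W] = n(n+1)(2n+1)/24 - sum(t^3-t)/48 = 3900/24 - 36/48 = 161.75.
        z = (W - E[W]) / sqrt(Var[W]) = (26.5 - 39) / 12.7181 = -0.9829.
        Two-sided p = 2*Phi(z) = 0.325681.
Step 6: alpha = 0.05. fail to reject H0.

W+ = 51.5, W- = 26.5, W = min = 26.5, p = 0.325681, fail to reject H0.


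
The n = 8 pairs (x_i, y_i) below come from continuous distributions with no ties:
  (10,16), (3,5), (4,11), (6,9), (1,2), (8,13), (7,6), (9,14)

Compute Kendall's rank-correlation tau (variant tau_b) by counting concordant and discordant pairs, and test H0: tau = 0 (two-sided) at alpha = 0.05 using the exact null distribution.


Step 1: Enumerate the 28 unordered pairs (i,j) with i<j and classify each by sign(x_j-x_i) * sign(y_j-y_i).
  (1,2):dx=-7,dy=-11->C; (1,3):dx=-6,dy=-5->C; (1,4):dx=-4,dy=-7->C; (1,5):dx=-9,dy=-14->C
  (1,6):dx=-2,dy=-3->C; (1,7):dx=-3,dy=-10->C; (1,8):dx=-1,dy=-2->C; (2,3):dx=+1,dy=+6->C
  (2,4):dx=+3,dy=+4->C; (2,5):dx=-2,dy=-3->C; (2,6):dx=+5,dy=+8->C; (2,7):dx=+4,dy=+1->C
  (2,8):dx=+6,dy=+9->C; (3,4):dx=+2,dy=-2->D; (3,5):dx=-3,dy=-9->C; (3,6):dx=+4,dy=+2->C
  (3,7):dx=+3,dy=-5->D; (3,8):dx=+5,dy=+3->C; (4,5):dx=-5,dy=-7->C; (4,6):dx=+2,dy=+4->C
  (4,7):dx=+1,dy=-3->D; (4,8):dx=+3,dy=+5->C; (5,6):dx=+7,dy=+11->C; (5,7):dx=+6,dy=+4->C
  (5,8):dx=+8,dy=+12->C; (6,7):dx=-1,dy=-7->C; (6,8):dx=+1,dy=+1->C; (7,8):dx=+2,dy=+8->C
Step 2: C = 25, D = 3, total pairs = 28.
Step 3: tau = (C - D)/(n(n-1)/2) = (25 - 3)/28 = 0.785714.
Step 4: Exact two-sided p-value (enumerate n! = 40320 permutations of y under H0): p = 0.005506.
Step 5: alpha = 0.05. reject H0.

tau_b = 0.7857 (C=25, D=3), p = 0.005506, reject H0.


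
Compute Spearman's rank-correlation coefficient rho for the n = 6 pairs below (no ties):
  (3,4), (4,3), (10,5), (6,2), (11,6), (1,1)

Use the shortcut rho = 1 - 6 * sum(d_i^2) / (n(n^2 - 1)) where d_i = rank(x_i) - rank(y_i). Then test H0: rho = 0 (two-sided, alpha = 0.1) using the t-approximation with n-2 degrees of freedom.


Step 1: Rank x and y separately (midranks; no ties here).
rank(x): 3->2, 4->3, 10->5, 6->4, 11->6, 1->1
rank(y): 4->4, 3->3, 5->5, 2->2, 6->6, 1->1
Step 2: d_i = R_x(i) - R_y(i); compute d_i^2.
  (2-4)^2=4, (3-3)^2=0, (5-5)^2=0, (4-2)^2=4, (6-6)^2=0, (1-1)^2=0
sum(d^2) = 8.
Step 3: rho = 1 - 6*8 / (6*(6^2 - 1)) = 1 - 48/210 = 0.771429.
Step 4: Under H0, t = rho * sqrt((n-2)/(1-rho^2)) = 2.4247 ~ t(4).
Step 5: Two-sided p-value from the t-distribution with 4 df = 0.072397.
Step 6: alpha = 0.1. reject H0.

rho = 0.7714, p = 0.072397, reject H0 at alpha = 0.1.


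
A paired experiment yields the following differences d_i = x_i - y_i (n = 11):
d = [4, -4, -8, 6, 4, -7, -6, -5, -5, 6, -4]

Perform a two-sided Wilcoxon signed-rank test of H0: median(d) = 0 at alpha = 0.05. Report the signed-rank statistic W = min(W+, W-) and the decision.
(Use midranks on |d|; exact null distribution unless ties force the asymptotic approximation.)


Step 1: Drop any zero differences (none here) and take |d_i|.
|d| = [4, 4, 8, 6, 4, 7, 6, 5, 5, 6, 4]
Step 2: Midrank |d_i| (ties get averaged ranks).
ranks: |4|->2.5, |4|->2.5, |8|->11, |6|->8, |4|->2.5, |7|->10, |6|->8, |5|->5.5, |5|->5.5, |6|->8, |4|->2.5
Step 3: Attach original signs; sum ranks with positive sign and with negative sign.
W+ = 2.5 + 8 + 2.5 + 8 = 21
W- = 2.5 + 11 + 10 + 8 + 5.5 + 5.5 + 2.5 = 45
(Check: W+ + W- = 66 should equal n(n+1)/2 = 66.)
Step 4: Test statistic W = min(W+, W-) = 21.
Step 5: Ties in |d|, so use the tie-corrected normal approximation.
        E[W] = n(n+1)/4 = 11*12/4 = 33.
        Tie groups: |d|=4 (t=4), |d|=5 (t=2), |d|=6 (t=3); sum(t^3 - t) = 90.
        Var[W] = n(n+1)(2n+1)/24 - sum(t^3-t)/48 = 3036/24 - 90/48 = 124.625.
        z = (W - E[W]) / sqrt(Var[W]) = (21 - 33) / 11.1636 = -1.0749.
        Two-sided p = 2*Phi(z) = 0.282408.
Step 6: alpha = 0.05. fail to reject H0.

W+ = 21, W- = 45, W = min = 21, p = 0.282408, fail to reject H0.


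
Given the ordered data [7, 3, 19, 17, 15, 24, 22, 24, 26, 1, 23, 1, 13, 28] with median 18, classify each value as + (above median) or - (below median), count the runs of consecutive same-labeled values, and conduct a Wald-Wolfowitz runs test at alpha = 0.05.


Step 1: Compute median = 18; label A = above, B = below.
Labels in order: BBABBAAAABABBA  (n_A = 7, n_B = 7)
Step 2: Count runs R = 8.
Step 3: Under H0 (random ordering), E[R] = 2*n_A*n_B/(n_A+n_B) + 1 = 2*7*7/14 + 1 = 8.0000.
        Var[R] = 2*n_A*n_B*(2*n_A*n_B - n_A - n_B) / ((n_A+n_B)^2 * (n_A+n_B-1)) = 8232/2548 = 3.2308.
        SD[R] = 1.7974.
Step 4: R = E[R], so z = 0 with no continuity correction.
Step 5: Two-sided p-value via normal approximation = 2*(1 - Phi(|z|)) = 1.000000.
Step 6: alpha = 0.05. fail to reject H0.

R = 8, z = 0.0000, p = 1.000000, fail to reject H0.


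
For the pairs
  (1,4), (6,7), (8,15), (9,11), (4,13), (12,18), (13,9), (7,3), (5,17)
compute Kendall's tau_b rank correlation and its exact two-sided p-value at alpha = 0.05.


Step 1: Enumerate the 36 unordered pairs (i,j) with i<j and classify each by sign(x_j-x_i) * sign(y_j-y_i).
  (1,2):dx=+5,dy=+3->C; (1,3):dx=+7,dy=+11->C; (1,4):dx=+8,dy=+7->C; (1,5):dx=+3,dy=+9->C
  (1,6):dx=+11,dy=+14->C; (1,7):dx=+12,dy=+5->C; (1,8):dx=+6,dy=-1->D; (1,9):dx=+4,dy=+13->C
  (2,3):dx=+2,dy=+8->C; (2,4):dx=+3,dy=+4->C; (2,5):dx=-2,dy=+6->D; (2,6):dx=+6,dy=+11->C
  (2,7):dx=+7,dy=+2->C; (2,8):dx=+1,dy=-4->D; (2,9):dx=-1,dy=+10->D; (3,4):dx=+1,dy=-4->D
  (3,5):dx=-4,dy=-2->C; (3,6):dx=+4,dy=+3->C; (3,7):dx=+5,dy=-6->D; (3,8):dx=-1,dy=-12->C
  (3,9):dx=-3,dy=+2->D; (4,5):dx=-5,dy=+2->D; (4,6):dx=+3,dy=+7->C; (4,7):dx=+4,dy=-2->D
  (4,8):dx=-2,dy=-8->C; (4,9):dx=-4,dy=+6->D; (5,6):dx=+8,dy=+5->C; (5,7):dx=+9,dy=-4->D
  (5,8):dx=+3,dy=-10->D; (5,9):dx=+1,dy=+4->C; (6,7):dx=+1,dy=-9->D; (6,8):dx=-5,dy=-15->C
  (6,9):dx=-7,dy=-1->C; (7,8):dx=-6,dy=-6->C; (7,9):dx=-8,dy=+8->D; (8,9):dx=-2,dy=+14->D
Step 2: C = 21, D = 15, total pairs = 36.
Step 3: tau = (C - D)/(n(n-1)/2) = (21 - 15)/36 = 0.166667.
Step 4: Exact two-sided p-value (enumerate n! = 362880 permutations of y under H0): p = 0.612202.
Step 5: alpha = 0.05. fail to reject H0.

tau_b = 0.1667 (C=21, D=15), p = 0.612202, fail to reject H0.


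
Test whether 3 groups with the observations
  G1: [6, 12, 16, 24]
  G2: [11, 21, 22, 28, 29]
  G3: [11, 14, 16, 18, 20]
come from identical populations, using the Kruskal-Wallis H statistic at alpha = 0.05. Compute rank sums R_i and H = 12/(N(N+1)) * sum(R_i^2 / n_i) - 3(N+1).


Step 1: Combine all N = 14 observations and assign midranks.
sorted (value, group, rank): (6,G1,1), (11,G2,2.5), (11,G3,2.5), (12,G1,4), (14,G3,5), (16,G1,6.5), (16,G3,6.5), (18,G3,8), (20,G3,9), (21,G2,10), (22,G2,11), (24,G1,12), (28,G2,13), (29,G2,14)
Step 2: Sum ranks within each group.
R_1 = 23.5 (n_1 = 4)
R_2 = 50.5 (n_2 = 5)
R_3 = 31 (n_3 = 5)
Step 3: H = 12/(N(N+1)) * sum(R_i^2/n_i) - 3(N+1)
     = 12/(14*15) * (23.5^2/4 + 50.5^2/5 + 31^2/5) - 3*15
     = 0.057143 * 840.312 - 45
     = 3.017857.
Step 4: Ties present; correction factor C = 1 - 12/(14^3 - 14) = 0.995604. Corrected H = 3.017857 / 0.995604 = 3.031181.
Step 5: Under H0, H ~ chi^2(2); p-value = 0.219678.
Step 6: alpha = 0.05. fail to reject H0.

H = 3.0312, df = 2, p = 0.219678, fail to reject H0.


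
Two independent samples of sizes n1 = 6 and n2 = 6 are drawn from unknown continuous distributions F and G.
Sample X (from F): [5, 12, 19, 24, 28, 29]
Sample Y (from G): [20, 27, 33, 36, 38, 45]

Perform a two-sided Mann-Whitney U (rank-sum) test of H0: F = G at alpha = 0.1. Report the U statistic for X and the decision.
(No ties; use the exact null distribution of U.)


Step 1: Combine and sort all 12 observations; assign midranks.
sorted (value, group): (5,X), (12,X), (19,X), (20,Y), (24,X), (27,Y), (28,X), (29,X), (33,Y), (36,Y), (38,Y), (45,Y)
ranks: 5->1, 12->2, 19->3, 20->4, 24->5, 27->6, 28->7, 29->8, 33->9, 36->10, 38->11, 45->12
Step 2: Rank sum for X: R1 = 1 + 2 + 3 + 5 + 7 + 8 = 26.
Step 3: U_X = R1 - n1(n1+1)/2 = 26 - 6*7/2 = 26 - 21 = 5.
       U_Y = n1*n2 - U_X = 36 - 5 = 31.
Step 4: No ties, so the exact null distribution of U (based on enumerating the C(12,6) = 924 equally likely rank assignments) gives the two-sided p-value.
Step 5: p-value = 0.041126; compare to alpha = 0.1. reject H0.

U_X = 5, p = 0.041126, reject H0 at alpha = 0.1.


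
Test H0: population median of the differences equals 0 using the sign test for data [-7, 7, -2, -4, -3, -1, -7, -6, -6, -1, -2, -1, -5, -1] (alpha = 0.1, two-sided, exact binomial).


Step 1: Discard zero differences. Original n = 14; n_eff = number of nonzero differences = 14.
Nonzero differences (with sign): -7, +7, -2, -4, -3, -1, -7, -6, -6, -1, -2, -1, -5, -1
Step 2: Count signs: positive = 1, negative = 13.
Step 3: Under H0: P(positive) = 0.5, so the number of positives S ~ Bin(14, 0.5).
Step 4: Two-sided exact p-value = sum of Bin(14,0.5) probabilities at or below the observed probability = 0.001831.
Step 5: alpha = 0.1. reject H0.

n_eff = 14, pos = 1, neg = 13, p = 0.001831, reject H0.


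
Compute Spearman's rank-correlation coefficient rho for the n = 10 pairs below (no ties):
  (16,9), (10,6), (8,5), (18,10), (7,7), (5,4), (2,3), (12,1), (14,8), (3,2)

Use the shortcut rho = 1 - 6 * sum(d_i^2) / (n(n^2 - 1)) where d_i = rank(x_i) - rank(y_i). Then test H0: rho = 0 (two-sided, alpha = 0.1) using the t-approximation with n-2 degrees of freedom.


Step 1: Rank x and y separately (midranks; no ties here).
rank(x): 16->9, 10->6, 8->5, 18->10, 7->4, 5->3, 2->1, 12->7, 14->8, 3->2
rank(y): 9->9, 6->6, 5->5, 10->10, 7->7, 4->4, 3->3, 1->1, 8->8, 2->2
Step 2: d_i = R_x(i) - R_y(i); compute d_i^2.
  (9-9)^2=0, (6-6)^2=0, (5-5)^2=0, (10-10)^2=0, (4-7)^2=9, (3-4)^2=1, (1-3)^2=4, (7-1)^2=36, (8-8)^2=0, (2-2)^2=0
sum(d^2) = 50.
Step 3: rho = 1 - 6*50 / (10*(10^2 - 1)) = 1 - 300/990 = 0.696970.
Step 4: Under H0, t = rho * sqrt((n-2)/(1-rho^2)) = 2.7490 ~ t(8).
Step 5: Two-sided p-value from the t-distribution with 8 df = 0.025097.
Step 6: alpha = 0.1. reject H0.

rho = 0.6970, p = 0.025097, reject H0 at alpha = 0.1.


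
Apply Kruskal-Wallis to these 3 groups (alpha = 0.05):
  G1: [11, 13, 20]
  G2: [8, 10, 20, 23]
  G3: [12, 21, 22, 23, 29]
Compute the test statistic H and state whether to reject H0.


Step 1: Combine all N = 12 observations and assign midranks.
sorted (value, group, rank): (8,G2,1), (10,G2,2), (11,G1,3), (12,G3,4), (13,G1,5), (20,G1,6.5), (20,G2,6.5), (21,G3,8), (22,G3,9), (23,G2,10.5), (23,G3,10.5), (29,G3,12)
Step 2: Sum ranks within each group.
R_1 = 14.5 (n_1 = 3)
R_2 = 20 (n_2 = 4)
R_3 = 43.5 (n_3 = 5)
Step 3: H = 12/(N(N+1)) * sum(R_i^2/n_i) - 3(N+1)
     = 12/(12*13) * (14.5^2/3 + 20^2/4 + 43.5^2/5) - 3*13
     = 0.076923 * 548.533 - 39
     = 3.194872.
Step 4: Ties present; correction factor C = 1 - 12/(12^3 - 12) = 0.993007. Corrected H = 3.194872 / 0.993007 = 3.217371.
Step 5: Under H0, H ~ chi^2(2); p-value = 0.200151.
Step 6: alpha = 0.05. fail to reject H0.

H = 3.2174, df = 2, p = 0.200151, fail to reject H0.


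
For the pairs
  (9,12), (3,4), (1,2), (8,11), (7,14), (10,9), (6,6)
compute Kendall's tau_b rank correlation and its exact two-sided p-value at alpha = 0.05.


Step 1: Enumerate the 21 unordered pairs (i,j) with i<j and classify each by sign(x_j-x_i) * sign(y_j-y_i).
  (1,2):dx=-6,dy=-8->C; (1,3):dx=-8,dy=-10->C; (1,4):dx=-1,dy=-1->C; (1,5):dx=-2,dy=+2->D
  (1,6):dx=+1,dy=-3->D; (1,7):dx=-3,dy=-6->C; (2,3):dx=-2,dy=-2->C; (2,4):dx=+5,dy=+7->C
  (2,5):dx=+4,dy=+10->C; (2,6):dx=+7,dy=+5->C; (2,7):dx=+3,dy=+2->C; (3,4):dx=+7,dy=+9->C
  (3,5):dx=+6,dy=+12->C; (3,6):dx=+9,dy=+7->C; (3,7):dx=+5,dy=+4->C; (4,5):dx=-1,dy=+3->D
  (4,6):dx=+2,dy=-2->D; (4,7):dx=-2,dy=-5->C; (5,6):dx=+3,dy=-5->D; (5,7):dx=-1,dy=-8->C
  (6,7):dx=-4,dy=-3->C
Step 2: C = 16, D = 5, total pairs = 21.
Step 3: tau = (C - D)/(n(n-1)/2) = (16 - 5)/21 = 0.523810.
Step 4: Exact two-sided p-value (enumerate n! = 5040 permutations of y under H0): p = 0.136111.
Step 5: alpha = 0.05. fail to reject H0.

tau_b = 0.5238 (C=16, D=5), p = 0.136111, fail to reject H0.


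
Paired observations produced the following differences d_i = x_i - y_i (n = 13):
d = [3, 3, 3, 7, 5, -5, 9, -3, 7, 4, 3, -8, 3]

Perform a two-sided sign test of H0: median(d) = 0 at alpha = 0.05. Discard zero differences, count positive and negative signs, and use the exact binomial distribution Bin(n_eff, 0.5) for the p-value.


Step 1: Discard zero differences. Original n = 13; n_eff = number of nonzero differences = 13.
Nonzero differences (with sign): +3, +3, +3, +7, +5, -5, +9, -3, +7, +4, +3, -8, +3
Step 2: Count signs: positive = 10, negative = 3.
Step 3: Under H0: P(positive) = 0.5, so the number of positives S ~ Bin(13, 0.5).
Step 4: Two-sided exact p-value = sum of Bin(13,0.5) probabilities at or below the observed probability = 0.092285.
Step 5: alpha = 0.05. fail to reject H0.

n_eff = 13, pos = 10, neg = 3, p = 0.092285, fail to reject H0.


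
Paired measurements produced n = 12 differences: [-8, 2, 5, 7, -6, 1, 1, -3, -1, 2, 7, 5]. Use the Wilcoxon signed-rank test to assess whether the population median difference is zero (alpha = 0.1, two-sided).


Step 1: Drop any zero differences (none here) and take |d_i|.
|d| = [8, 2, 5, 7, 6, 1, 1, 3, 1, 2, 7, 5]
Step 2: Midrank |d_i| (ties get averaged ranks).
ranks: |8|->12, |2|->4.5, |5|->7.5, |7|->10.5, |6|->9, |1|->2, |1|->2, |3|->6, |1|->2, |2|->4.5, |7|->10.5, |5|->7.5
Step 3: Attach original signs; sum ranks with positive sign and with negative sign.
W+ = 4.5 + 7.5 + 10.5 + 2 + 2 + 4.5 + 10.5 + 7.5 = 49
W- = 12 + 9 + 6 + 2 = 29
(Check: W+ + W- = 78 should equal n(n+1)/2 = 78.)
Step 4: Test statistic W = min(W+, W-) = 29.
Step 5: Ties in |d|, so use the tie-corrected normal approximation.
        E[W] = n(n+1)/4 = 12*13/4 = 39.
        Tie groups: |d|=1 (t=3), |d|=2 (t=2), |d|=5 (t=2), |d|=7 (t=2); sum(t^3 - t) = 42.
        Var[W] = n(n+1)(2n+1)/24 - sum(t^3-t)/48 = 3900/24 - 42/48 = 161.625.
        z = (W - E[W]) / sqrt(Var[W]) = (29 - 39) / 12.7132 = -0.7866.
        Two-sided p = 2*Phi(z) = 0.431525.
Step 6: alpha = 0.1. fail to reject H0.

W+ = 49, W- = 29, W = min = 29, p = 0.431525, fail to reject H0.


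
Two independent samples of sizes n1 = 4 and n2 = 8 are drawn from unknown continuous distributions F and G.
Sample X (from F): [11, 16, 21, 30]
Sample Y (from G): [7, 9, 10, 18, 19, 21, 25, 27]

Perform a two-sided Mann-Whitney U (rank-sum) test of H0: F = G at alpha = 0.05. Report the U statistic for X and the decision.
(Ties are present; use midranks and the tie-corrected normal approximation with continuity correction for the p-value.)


Step 1: Combine and sort all 12 observations; assign midranks.
sorted (value, group): (7,Y), (9,Y), (10,Y), (11,X), (16,X), (18,Y), (19,Y), (21,X), (21,Y), (25,Y), (27,Y), (30,X)
ranks: 7->1, 9->2, 10->3, 11->4, 16->5, 18->6, 19->7, 21->8.5, 21->8.5, 25->10, 27->11, 30->12
Step 2: Rank sum for X: R1 = 4 + 5 + 8.5 + 12 = 29.5.
Step 3: U_X = R1 - n1(n1+1)/2 = 29.5 - 4*5/2 = 29.5 - 10 = 19.5.
       U_Y = n1*n2 - U_X = 32 - 19.5 = 12.5.
Step 4: Ties are present, so use the tie-corrected normal approximation (with continuity correction) for the p-value.
Step 5: p-value = 0.609759; compare to alpha = 0.05. fail to reject H0.

U_X = 19.5, p = 0.609759, fail to reject H0 at alpha = 0.05.


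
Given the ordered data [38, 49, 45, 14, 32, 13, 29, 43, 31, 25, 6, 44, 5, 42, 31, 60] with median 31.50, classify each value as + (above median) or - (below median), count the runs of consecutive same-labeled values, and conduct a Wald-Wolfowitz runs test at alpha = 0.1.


Step 1: Compute median = 31.50; label A = above, B = below.
Labels in order: AAABABBABBBABABA  (n_A = 8, n_B = 8)
Step 2: Count runs R = 11.
Step 3: Under H0 (random ordering), E[R] = 2*n_A*n_B/(n_A+n_B) + 1 = 2*8*8/16 + 1 = 9.0000.
        Var[R] = 2*n_A*n_B*(2*n_A*n_B - n_A - n_B) / ((n_A+n_B)^2 * (n_A+n_B-1)) = 14336/3840 = 3.7333.
        SD[R] = 1.9322.
Step 4: Continuity-corrected z = (R - 0.5 - E[R]) / SD[R] = (11 - 0.5 - 9.0000) / 1.9322 = 0.7763.
Step 5: Two-sided p-value via normal approximation = 2*(1 - Phi(|z|)) = 0.437558.
Step 6: alpha = 0.1. fail to reject H0.

R = 11, z = 0.7763, p = 0.437558, fail to reject H0.


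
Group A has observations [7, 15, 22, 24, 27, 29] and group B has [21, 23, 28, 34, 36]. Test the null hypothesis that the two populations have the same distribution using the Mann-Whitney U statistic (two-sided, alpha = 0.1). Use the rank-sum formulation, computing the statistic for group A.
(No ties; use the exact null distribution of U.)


Step 1: Combine and sort all 11 observations; assign midranks.
sorted (value, group): (7,X), (15,X), (21,Y), (22,X), (23,Y), (24,X), (27,X), (28,Y), (29,X), (34,Y), (36,Y)
ranks: 7->1, 15->2, 21->3, 22->4, 23->5, 24->6, 27->7, 28->8, 29->9, 34->10, 36->11
Step 2: Rank sum for X: R1 = 1 + 2 + 4 + 6 + 7 + 9 = 29.
Step 3: U_X = R1 - n1(n1+1)/2 = 29 - 6*7/2 = 29 - 21 = 8.
       U_Y = n1*n2 - U_X = 30 - 8 = 22.
Step 4: No ties, so the exact null distribution of U (based on enumerating the C(11,6) = 462 equally likely rank assignments) gives the two-sided p-value.
Step 5: p-value = 0.246753; compare to alpha = 0.1. fail to reject H0.

U_X = 8, p = 0.246753, fail to reject H0 at alpha = 0.1.
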